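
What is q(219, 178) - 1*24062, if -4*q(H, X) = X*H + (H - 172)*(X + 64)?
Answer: -36651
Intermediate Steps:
q(H, X) = -H*X/4 - (-172 + H)*(64 + X)/4 (q(H, X) = -(X*H + (H - 172)*(X + 64))/4 = -(H*X + (-172 + H)*(64 + X))/4 = -H*X/4 - (-172 + H)*(64 + X)/4)
q(219, 178) - 1*24062 = (2752 - 16*219 + 43*178 - ½*219*178) - 1*24062 = (2752 - 3504 + 7654 - 19491) - 24062 = -12589 - 24062 = -36651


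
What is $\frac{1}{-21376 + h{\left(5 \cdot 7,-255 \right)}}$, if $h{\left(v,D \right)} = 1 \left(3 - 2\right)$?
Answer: $- \frac{1}{21375} \approx -4.6784 \cdot 10^{-5}$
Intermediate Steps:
$h{\left(v,D \right)} = 1$ ($h{\left(v,D \right)} = 1 \cdot 1 = 1$)
$\frac{1}{-21376 + h{\left(5 \cdot 7,-255 \right)}} = \frac{1}{-21376 + 1} = \frac{1}{-21375} = - \frac{1}{21375}$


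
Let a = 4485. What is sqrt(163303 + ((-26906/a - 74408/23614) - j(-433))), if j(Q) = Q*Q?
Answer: 2*I*sqrt(16961816127047886510)/52954395 ≈ 155.55*I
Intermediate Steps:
j(Q) = Q**2
sqrt(163303 + ((-26906/a - 74408/23614) - j(-433))) = sqrt(163303 + ((-26906/4485 - 74408/23614) - 1*(-433)**2)) = sqrt(163303 + ((-26906*1/4485 - 74408*1/23614) - 1*187489)) = sqrt(163303 + ((-26906/4485 - 37204/11807) - 187489)) = sqrt(163303 + (-484539082/52954395 - 187489)) = sqrt(163303 - 9928851103237/52954395) = sqrt(-1281239536552/52954395) = 2*I*sqrt(16961816127047886510)/52954395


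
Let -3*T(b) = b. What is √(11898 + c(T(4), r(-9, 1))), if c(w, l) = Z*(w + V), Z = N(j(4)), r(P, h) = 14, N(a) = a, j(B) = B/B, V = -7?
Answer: √107007/3 ≈ 109.04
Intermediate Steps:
j(B) = 1
Z = 1
T(b) = -b/3
c(w, l) = -7 + w (c(w, l) = 1*(w - 7) = 1*(-7 + w) = -7 + w)
√(11898 + c(T(4), r(-9, 1))) = √(11898 + (-7 - ⅓*4)) = √(11898 + (-7 - 4/3)) = √(11898 - 25/3) = √(35669/3) = √107007/3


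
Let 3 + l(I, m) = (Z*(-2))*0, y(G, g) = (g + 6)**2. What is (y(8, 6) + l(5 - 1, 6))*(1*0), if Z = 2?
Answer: 0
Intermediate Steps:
y(G, g) = (6 + g)**2
l(I, m) = -3 (l(I, m) = -3 + (2*(-2))*0 = -3 - 4*0 = -3 + 0 = -3)
(y(8, 6) + l(5 - 1, 6))*(1*0) = ((6 + 6)**2 - 3)*(1*0) = (12**2 - 3)*0 = (144 - 3)*0 = 141*0 = 0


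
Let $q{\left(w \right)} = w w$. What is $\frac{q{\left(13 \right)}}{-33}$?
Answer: $- \frac{169}{33} \approx -5.1212$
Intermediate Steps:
$q{\left(w \right)} = w^{2}$
$\frac{q{\left(13 \right)}}{-33} = \frac{13^{2}}{-33} = \left(- \frac{1}{33}\right) 169 = - \frac{169}{33}$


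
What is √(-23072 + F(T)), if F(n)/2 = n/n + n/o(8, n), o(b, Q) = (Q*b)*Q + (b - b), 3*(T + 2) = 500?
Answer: 7*I*√459584502/988 ≈ 151.89*I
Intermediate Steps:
T = 494/3 (T = -2 + (⅓)*500 = -2 + 500/3 = 494/3 ≈ 164.67)
o(b, Q) = b*Q² (o(b, Q) = b*Q² + 0 = b*Q²)
F(n) = 2 + 1/(4*n) (F(n) = 2*(n/n + n/((8*n²))) = 2*(1 + n*(1/(8*n²))) = 2*(1 + 1/(8*n)) = 2 + 1/(4*n))
√(-23072 + F(T)) = √(-23072 + (2 + 1/(4*(494/3)))) = √(-23072 + (2 + (¼)*(3/494))) = √(-23072 + (2 + 3/1976)) = √(-23072 + 3955/1976) = √(-45586317/1976) = 7*I*√459584502/988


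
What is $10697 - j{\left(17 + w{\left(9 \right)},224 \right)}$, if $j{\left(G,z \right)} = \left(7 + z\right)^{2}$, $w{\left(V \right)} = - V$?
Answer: $-42664$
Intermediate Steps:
$10697 - j{\left(17 + w{\left(9 \right)},224 \right)} = 10697 - \left(7 + 224\right)^{2} = 10697 - 231^{2} = 10697 - 53361 = -42664$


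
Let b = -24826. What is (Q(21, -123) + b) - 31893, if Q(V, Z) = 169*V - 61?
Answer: -53231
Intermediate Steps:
Q(V, Z) = -61 + 169*V
(Q(21, -123) + b) - 31893 = ((-61 + 169*21) - 24826) - 31893 = ((-61 + 3549) - 24826) - 31893 = (3488 - 24826) - 31893 = -21338 - 31893 = -53231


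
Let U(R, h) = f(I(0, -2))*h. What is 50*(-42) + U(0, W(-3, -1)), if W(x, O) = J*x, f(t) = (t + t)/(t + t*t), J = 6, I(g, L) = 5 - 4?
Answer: -2118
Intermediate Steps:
I(g, L) = 1
f(t) = 2*t/(t + t²) (f(t) = (2*t)/(t + t²) = 2*t/(t + t²))
W(x, O) = 6*x
U(R, h) = h (U(R, h) = (2/(1 + 1))*h = (2/2)*h = (2*(½))*h = 1*h = h)
50*(-42) + U(0, W(-3, -1)) = 50*(-42) + 6*(-3) = -2100 - 18 = -2118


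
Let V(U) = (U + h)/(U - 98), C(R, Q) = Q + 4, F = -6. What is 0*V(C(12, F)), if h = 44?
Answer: 0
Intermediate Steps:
C(R, Q) = 4 + Q
V(U) = (44 + U)/(-98 + U) (V(U) = (U + 44)/(U - 98) = (44 + U)/(-98 + U))
0*V(C(12, F)) = 0*((44 + (4 - 6))/(-98 + (4 - 6))) = 0*((44 - 2)/(-98 - 2)) = 0*(42/(-100)) = 0*(-1/100*42) = 0*(-21/50) = 0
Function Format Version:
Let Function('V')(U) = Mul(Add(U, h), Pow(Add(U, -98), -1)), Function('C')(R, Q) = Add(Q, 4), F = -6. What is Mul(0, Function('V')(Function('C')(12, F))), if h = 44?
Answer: 0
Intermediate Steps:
Function('C')(R, Q) = Add(4, Q)
Function('V')(U) = Mul(Pow(Add(-98, U), -1), Add(44, U)) (Function('V')(U) = Mul(Add(U, 44), Pow(Add(U, -98), -1)) = Mul(Add(44, U), Pow(Add(-98, U), -1)) = Mul(Pow(Add(-98, U), -1), Add(44, U)))
Mul(0, Function('V')(Function('C')(12, F))) = Mul(0, Mul(Pow(Add(-98, Add(4, -6)), -1), Add(44, Add(4, -6)))) = Mul(0, Mul(Pow(Add(-98, -2), -1), Add(44, -2))) = Mul(0, Mul(Pow(-100, -1), 42)) = Mul(0, Mul(Rational(-1, 100), 42)) = Mul(0, Rational(-21, 50)) = 0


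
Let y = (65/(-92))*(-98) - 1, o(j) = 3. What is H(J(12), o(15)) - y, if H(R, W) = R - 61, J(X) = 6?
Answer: -5669/46 ≈ -123.24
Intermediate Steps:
H(R, W) = -61 + R
y = 3139/46 (y = (65*(-1/92))*(-98) - 1 = -65/92*(-98) - 1 = 3185/46 - 1 = 3139/46 ≈ 68.239)
H(J(12), o(15)) - y = (-61 + 6) - 1*3139/46 = -55 - 3139/46 = -5669/46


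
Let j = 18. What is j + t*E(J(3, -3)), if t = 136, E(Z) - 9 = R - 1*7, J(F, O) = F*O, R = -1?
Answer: 154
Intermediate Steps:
E(Z) = 1 (E(Z) = 9 + (-1 - 1*7) = 9 + (-1 - 7) = 9 - 8 = 1)
j + t*E(J(3, -3)) = 18 + 136*1 = 18 + 136 = 154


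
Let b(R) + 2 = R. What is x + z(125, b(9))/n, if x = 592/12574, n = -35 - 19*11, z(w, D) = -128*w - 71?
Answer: 101110601/1534028 ≈ 65.912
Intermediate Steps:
b(R) = -2 + R
z(w, D) = -71 - 128*w
n = -244 (n = -35 - 209 = -244)
x = 296/6287 (x = 592*(1/12574) = 296/6287 ≈ 0.047081)
x + z(125, b(9))/n = 296/6287 + (-71 - 128*125)/(-244) = 296/6287 + (-71 - 16000)*(-1/244) = 296/6287 - 16071*(-1/244) = 296/6287 + 16071/244 = 101110601/1534028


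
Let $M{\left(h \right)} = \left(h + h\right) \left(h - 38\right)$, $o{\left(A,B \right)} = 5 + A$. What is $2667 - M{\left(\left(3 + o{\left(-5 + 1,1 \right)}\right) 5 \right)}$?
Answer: $3387$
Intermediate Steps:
$M{\left(h \right)} = 2 h \left(-38 + h\right)$
$2667 - M{\left(\left(3 + o{\left(-5 + 1,1 \right)}\right) 5 \right)} = 2667 - 2 \left(3 + \left(5 + \left(-5 + 1\right)\right)\right) 5 \left(-38 + \left(3 + \left(5 + \left(-5 + 1\right)\right)\right) 5\right) = 2667 - 2 \left(3 + \left(5 - 4\right)\right) 5 \left(-38 + \left(3 + \left(5 - 4\right)\right) 5\right) = 2667 - 2 \left(3 + 1\right) 5 \left(-38 + \left(3 + 1\right) 5\right) = 2667 - 2 \cdot 4 \cdot 5 \left(-38 + 4 \cdot 5\right) = 2667 - 2 \cdot 20 \left(-38 + 20\right) = 2667 - 2 \cdot 20 \left(-18\right) = 2667 - -720 = 2667 + 720 = 3387$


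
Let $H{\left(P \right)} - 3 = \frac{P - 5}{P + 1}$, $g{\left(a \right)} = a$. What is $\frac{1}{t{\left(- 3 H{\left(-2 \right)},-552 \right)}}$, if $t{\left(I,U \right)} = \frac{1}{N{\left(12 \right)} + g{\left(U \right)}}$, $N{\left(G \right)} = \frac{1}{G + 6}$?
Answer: $- \frac{9935}{18} \approx -551.94$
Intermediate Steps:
$N{\left(G \right)} = \frac{1}{6 + G}$
$H{\left(P \right)} = 3 + \frac{-5 + P}{1 + P}$ ($H{\left(P \right)} = 3 + \frac{P - 5}{P + 1} = 3 + \frac{-5 + P}{1 + P}$)
$t{\left(I,U \right)} = \frac{1}{\frac{1}{18} + U}$ ($t{\left(I,U \right)} = \frac{1}{\frac{1}{6 + 12} + U} = \frac{1}{\frac{1}{18} + U}$)
$\frac{1}{t{\left(- 3 H{\left(-2 \right)},-552 \right)}} = \frac{1}{18 \frac{1}{1 + 18 \left(-552\right)}} = \frac{1}{18 \frac{1}{1 - 9936}} = \frac{1}{18 \frac{1}{-9935}} = \frac{1}{18 \left(- \frac{1}{9935}\right)} = \frac{1}{- \frac{18}{9935}} = - \frac{9935}{18}$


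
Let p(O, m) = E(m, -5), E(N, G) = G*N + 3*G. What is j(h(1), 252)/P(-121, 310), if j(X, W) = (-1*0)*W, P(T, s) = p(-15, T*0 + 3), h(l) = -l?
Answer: 0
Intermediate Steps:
E(N, G) = 3*G + G*N
p(O, m) = -15 - 5*m (p(O, m) = -5*(3 + m) = -15 - 5*m)
P(T, s) = -30 (P(T, s) = -15 - 5*(T*0 + 3) = -15 - 5*(0 + 3) = -15 - 5*3 = -15 - 15 = -30)
j(X, W) = 0 (j(X, W) = 0*W = 0)
j(h(1), 252)/P(-121, 310) = 0/(-30) = 0*(-1/30) = 0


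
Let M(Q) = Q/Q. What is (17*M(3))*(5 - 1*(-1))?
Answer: 102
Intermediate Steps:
M(Q) = 1
(17*M(3))*(5 - 1*(-1)) = (17*1)*(5 - 1*(-1)) = 17*(5 + 1) = 17*6 = 102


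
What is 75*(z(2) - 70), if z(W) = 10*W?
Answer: -3750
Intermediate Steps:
75*(z(2) - 70) = 75*(10*2 - 70) = 75*(20 - 70) = 75*(-50) = -3750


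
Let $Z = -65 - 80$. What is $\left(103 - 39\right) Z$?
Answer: $-9280$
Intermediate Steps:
$Z = -145$ ($Z = -65 - 80 = -145$)
$\left(103 - 39\right) Z = \left(103 - 39\right) \left(-145\right) = 64 \left(-145\right) = -9280$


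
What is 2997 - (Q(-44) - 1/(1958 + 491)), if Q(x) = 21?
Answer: 7288225/2449 ≈ 2976.0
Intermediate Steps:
2997 - (Q(-44) - 1/(1958 + 491)) = 2997 - (21 - 1/(1958 + 491)) = 2997 - (21 - 1/2449) = 2997 - 1*51428/2449 = 2997 - 51428/2449 = 7288225/2449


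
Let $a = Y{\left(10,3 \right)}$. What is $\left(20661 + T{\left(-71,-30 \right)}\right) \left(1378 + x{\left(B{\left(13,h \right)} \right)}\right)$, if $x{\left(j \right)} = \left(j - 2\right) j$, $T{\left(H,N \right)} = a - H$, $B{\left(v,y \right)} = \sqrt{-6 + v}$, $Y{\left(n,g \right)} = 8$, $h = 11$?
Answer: $28724900 - 41480 \sqrt{7} \approx 2.8615 \cdot 10^{7}$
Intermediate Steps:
$a = 8$
$T{\left(H,N \right)} = 8 - H$
$x{\left(j \right)} = j \left(-2 + j\right)$ ($x{\left(j \right)} = \left(-2 + j\right) j = j \left(-2 + j\right)$)
$\left(20661 + T{\left(-71,-30 \right)}\right) \left(1378 + x{\left(B{\left(13,h \right)} \right)}\right) = \left(20661 + \left(8 - -71\right)\right) \left(1378 + \sqrt{-6 + 13} \left(-2 + \sqrt{-6 + 13}\right)\right) = \left(20661 + \left(8 + 71\right)\right) \left(1378 + \sqrt{7} \left(-2 + \sqrt{7}\right)\right) = \left(20661 + 79\right) \left(1378 + \sqrt{7} \left(-2 + \sqrt{7}\right)\right) = 20740 \left(1378 + \sqrt{7} \left(-2 + \sqrt{7}\right)\right) = 28579720 + 20740 \sqrt{7} \left(-2 + \sqrt{7}\right)$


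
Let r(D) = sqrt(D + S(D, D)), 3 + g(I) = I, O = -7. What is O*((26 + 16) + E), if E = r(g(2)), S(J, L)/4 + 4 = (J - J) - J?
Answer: -294 - 7*I*sqrt(13) ≈ -294.0 - 25.239*I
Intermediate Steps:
S(J, L) = -16 - 4*J (S(J, L) = -16 + 4*((J - J) - J) = -16 + 4*(0 - J) = -16 + 4*(-J) = -16 - 4*J)
g(I) = -3 + I
r(D) = sqrt(-16 - 3*D) (r(D) = sqrt(D + (-16 - 4*D)) = sqrt(-16 - 3*D))
E = I*sqrt(13) (E = sqrt(-16 - 3*(-3 + 2)) = sqrt(-16 - 3*(-1)) = sqrt(-16 + 3) = sqrt(-13) = I*sqrt(13) ≈ 3.6056*I)
O*((26 + 16) + E) = -7*((26 + 16) + I*sqrt(13)) = -7*(42 + I*sqrt(13)) = -294 - 7*I*sqrt(13)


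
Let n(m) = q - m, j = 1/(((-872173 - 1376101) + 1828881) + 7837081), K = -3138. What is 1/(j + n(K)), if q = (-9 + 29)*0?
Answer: 7417688/23276704945 ≈ 0.00031867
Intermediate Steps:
q = 0 (q = 20*0 = 0)
j = 1/7417688 (j = 1/((-2248274 + 1828881) + 7837081) = 1/(-419393 + 7837081) = 1/7417688 ≈ 1.3481e-7)
n(m) = -m (n(m) = 0 - m = -m)
1/(j + n(K)) = 1/(1/7417688 - 1*(-3138)) = 1/(1/7417688 + 3138) = 1/(23276704945/7417688) = 7417688/23276704945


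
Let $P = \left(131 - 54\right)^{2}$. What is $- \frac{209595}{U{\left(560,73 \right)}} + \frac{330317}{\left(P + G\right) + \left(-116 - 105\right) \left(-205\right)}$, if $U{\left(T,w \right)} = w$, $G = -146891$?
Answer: $- \frac{20073342056}{6982961} \approx -2874.6$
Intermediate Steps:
$P = 5929$ ($P = 77^{2} = 5929$)
$- \frac{209595}{U{\left(560,73 \right)}} + \frac{330317}{\left(P + G\right) + \left(-116 - 105\right) \left(-205\right)} = - \frac{209595}{73} + \frac{330317}{\left(5929 - 146891\right) + \left(-116 - 105\right) \left(-205\right)} = \left(-209595\right) \frac{1}{73} + \frac{330317}{-140962 - -45305} = - \frac{209595}{73} + \frac{330317}{-140962 + 45305} = - \frac{209595}{73} + \frac{330317}{-95657} = - \frac{209595}{73} + 330317 \left(- \frac{1}{95657}\right) = - \frac{209595}{73} - \frac{330317}{95657} = - \frac{20073342056}{6982961}$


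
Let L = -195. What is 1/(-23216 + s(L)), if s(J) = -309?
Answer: -1/23525 ≈ -4.2508e-5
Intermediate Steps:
1/(-23216 + s(L)) = 1/(-23216 - 309) = 1/(-23525) = -1/23525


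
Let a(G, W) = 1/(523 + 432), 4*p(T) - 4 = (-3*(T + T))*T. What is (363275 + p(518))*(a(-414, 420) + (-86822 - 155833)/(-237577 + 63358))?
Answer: -606212070816/11091943 ≈ -54653.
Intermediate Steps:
p(T) = 1 - 3*T**2/2 (p(T) = 1 + ((-3*(T + T))*T)/4 = 1 + ((-6*T)*T)/4 = 1 + (-6*T**2)/4 = 1 - 3*T**2/2)
a(G, W) = 1/955
(363275 + p(518))*(a(-414, 420) + (-86822 - 155833)/(-237577 + 63358)) = (363275 + (1 - 3/2*518**2))*(1/955 + (-86822 - 155833)/(-237577 + 63358)) = (363275 + (1 - 3/2*268324))*(1/955 - 242655/(-174219)) = (363275 + (1 - 402486))*(1/955 - 242655*(-1/174219)) = (363275 - 402485)*(1/955 + 80885/58073) = -39210*77303248/55459715 = -606212070816/11091943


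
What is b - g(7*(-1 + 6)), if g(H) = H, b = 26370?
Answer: 26335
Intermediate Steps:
b - g(7*(-1 + 6)) = 26370 - 7*(-1 + 6) = 26370 - 7*5 = 26370 - 1*35 = 26370 - 35 = 26335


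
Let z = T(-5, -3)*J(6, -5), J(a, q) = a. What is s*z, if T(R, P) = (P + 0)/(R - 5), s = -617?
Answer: -5553/5 ≈ -1110.6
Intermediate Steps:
T(R, P) = P/(-5 + R)
z = 9/5 (z = -3/(-5 - 5)*6 = -3/(-10)*6 = -3*(-⅒)*6 = (3/10)*6 = 9/5 ≈ 1.8000)
s*z = -617*9/5 = -5553/5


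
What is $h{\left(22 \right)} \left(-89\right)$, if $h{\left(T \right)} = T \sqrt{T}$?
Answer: $- 1958 \sqrt{22} \approx -9183.8$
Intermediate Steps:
$h{\left(T \right)} = T^{\frac{3}{2}}$
$h{\left(22 \right)} \left(-89\right) = 22^{\frac{3}{2}} \left(-89\right) = 22 \sqrt{22} \left(-89\right) = - 1958 \sqrt{22}$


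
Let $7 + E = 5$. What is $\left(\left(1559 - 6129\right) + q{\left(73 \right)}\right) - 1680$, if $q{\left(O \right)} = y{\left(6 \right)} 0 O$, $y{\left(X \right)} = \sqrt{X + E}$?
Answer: $-6250$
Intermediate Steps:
$E = -2$ ($E = -7 + 5 = -2$)
$y{\left(X \right)} = \sqrt{-2 + X}$ ($y{\left(X \right)} = \sqrt{X - 2} = \sqrt{-2 + X}$)
$q{\left(O \right)} = 0$ ($q{\left(O \right)} = \sqrt{-2 + 6} \cdot 0 O = \sqrt{4} \cdot 0 O = 2 \cdot 0 O = 0 O = 0$)
$\left(\left(1559 - 6129\right) + q{\left(73 \right)}\right) - 1680 = \left(\left(1559 - 6129\right) + 0\right) - 1680 = \left(-4570 + 0\right) - 1680 = -4570 - 1680 = -6250$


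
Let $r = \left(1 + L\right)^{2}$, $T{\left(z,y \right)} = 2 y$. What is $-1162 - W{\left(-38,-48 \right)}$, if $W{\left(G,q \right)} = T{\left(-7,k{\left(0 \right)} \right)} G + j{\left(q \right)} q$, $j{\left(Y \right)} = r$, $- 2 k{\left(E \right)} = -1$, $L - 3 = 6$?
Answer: $3676$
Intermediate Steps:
$L = 9$ ($L = 3 + 6 = 9$)
$k{\left(E \right)} = \frac{1}{2}$ ($k{\left(E \right)} = \left(- \frac{1}{2}\right) \left(-1\right) = \frac{1}{2}$)
$r = 100$ ($r = \left(1 + 9\right)^{2} = 10^{2} = 100$)
$j{\left(Y \right)} = 100$
$W{\left(G,q \right)} = G + 100 q$ ($W{\left(G,q \right)} = 2 \cdot \frac{1}{2} G + 100 q = 1 G + 100 q = G + 100 q$)
$-1162 - W{\left(-38,-48 \right)} = -1162 - \left(-38 + 100 \left(-48\right)\right) = -1162 - \left(-38 - 4800\right) = -1162 - -4838 = -1162 + 4838 = 3676$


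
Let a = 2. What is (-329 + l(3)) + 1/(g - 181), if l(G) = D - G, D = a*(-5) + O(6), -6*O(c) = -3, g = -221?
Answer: -68642/201 ≈ -341.50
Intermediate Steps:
O(c) = ½ (O(c) = -⅙*(-3) = ½)
D = -19/2 (D = 2*(-5) + ½ = -10 + ½ = -19/2 ≈ -9.5000)
l(G) = -19/2 - G
(-329 + l(3)) + 1/(g - 181) = (-329 + (-19/2 - 1*3)) + 1/(-221 - 181) = (-329 + (-19/2 - 3)) + 1/(-402) = (-329 - 25/2) - 1/402 = -683/2 - 1/402 = -68642/201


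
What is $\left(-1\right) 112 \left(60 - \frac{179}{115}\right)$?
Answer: $- \frac{752752}{115} \approx -6545.7$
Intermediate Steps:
$\left(-1\right) 112 \left(60 - \frac{179}{115}\right) = - 112 \left(60 - \frac{179}{115}\right) = \left(-112\right) \frac{6721}{115} = - \frac{752752}{115}$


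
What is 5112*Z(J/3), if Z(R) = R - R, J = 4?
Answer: 0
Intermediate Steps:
Z(R) = 0
5112*Z(J/3) = 5112*0 = 0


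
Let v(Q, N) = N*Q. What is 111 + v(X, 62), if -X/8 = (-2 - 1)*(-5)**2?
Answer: 37311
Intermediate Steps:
X = 600 (X = -8*(-2 - 1)*(-5)**2 = -(-24)*25 = -8*(-75) = 600)
111 + v(X, 62) = 111 + 62*600 = 111 + 37200 = 37311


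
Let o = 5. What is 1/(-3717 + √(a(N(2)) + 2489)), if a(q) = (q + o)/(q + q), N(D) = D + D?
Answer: -29736/110508791 - 2*√39842/110508791 ≈ -0.00027269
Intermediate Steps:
N(D) = 2*D
a(q) = (5 + q)/(2*q) (a(q) = (q + 5)/(q + q) = (5 + q)/((2*q)) = (5 + q)*(1/(2*q)) = (5 + q)/(2*q))
1/(-3717 + √(a(N(2)) + 2489)) = 1/(-3717 + √((5 + 2*2)/(2*((2*2))) + 2489)) = 1/(-3717 + √((½)*(5 + 4)/4 + 2489)) = 1/(-3717 + √((½)*(¼)*9 + 2489)) = 1/(-3717 + √(9/8 + 2489)) = 1/(-3717 + √(19921/8)) = 1/(-3717 + √39842/4)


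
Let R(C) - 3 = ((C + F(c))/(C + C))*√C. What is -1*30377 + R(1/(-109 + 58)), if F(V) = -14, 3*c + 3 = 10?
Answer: -30374 + 715*I*√51/102 ≈ -30374.0 + 50.06*I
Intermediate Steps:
c = 7/3 (c = -1 + (⅓)*10 = -1 + 10/3 = 7/3 ≈ 2.3333)
R(C) = 3 + (-14 + C)/(2*√C) (R(C) = 3 + ((C - 14)/(C + C))*√C = 3 + ((-14 + C)/((2*C)))*√C = 3 + ((-14 + C)*(1/(2*C)))*√C = 3 + ((-14 + C)/(2*C))*√C = 3 + (-14 + C)/(2*√C))
-1*30377 + R(1/(-109 + 58)) = -1*30377 + (3 + √(1/(-109 + 58))/2 - 7*(-I*√51)) = -30377 + (3 + √(1/(-51))/2 - 7*(-I*√51)) = -30377 + (3 + √(-1/51)/2 - (-7)*I*√51) = -30377 + (3 + (I*√51/51)/2 - (-7)*I*√51) = -30377 + (3 + I*√51/102 + 7*I*√51) = -30377 + (3 + 715*I*√51/102) = -30374 + 715*I*√51/102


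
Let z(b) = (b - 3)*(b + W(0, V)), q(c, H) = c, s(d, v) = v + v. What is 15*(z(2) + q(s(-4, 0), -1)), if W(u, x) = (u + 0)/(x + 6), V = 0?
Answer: -30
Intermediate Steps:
s(d, v) = 2*v
W(u, x) = u/(6 + x)
z(b) = b*(-3 + b) (z(b) = (b - 3)*(b + 0/(6 + 0)) = (-3 + b)*(b + 0/6) = (-3 + b)*(b + 0*(⅙)) = (-3 + b)*(b + 0) = (-3 + b)*b = b*(-3 + b))
15*(z(2) + q(s(-4, 0), -1)) = 15*(2*(-3 + 2) + 2*0) = 15*(2*(-1) + 0) = 15*(-2 + 0) = 15*(-2) = -30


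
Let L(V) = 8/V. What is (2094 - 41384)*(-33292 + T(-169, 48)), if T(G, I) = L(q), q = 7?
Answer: 9155984440/7 ≈ 1.3080e+9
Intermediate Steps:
T(G, I) = 8/7
(2094 - 41384)*(-33292 + T(-169, 48)) = (2094 - 41384)*(-33292 + 8/7) = -39290*(-233036/7) = 9155984440/7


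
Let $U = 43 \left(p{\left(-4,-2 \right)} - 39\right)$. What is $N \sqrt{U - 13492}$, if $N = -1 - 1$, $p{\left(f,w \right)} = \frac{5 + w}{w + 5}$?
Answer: $- 2 i \sqrt{15126} \approx - 245.98 i$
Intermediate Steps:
$p{\left(f,w \right)} = 1$ ($p{\left(f,w \right)} = \frac{5 + w}{5 + w} = 1$)
$U = -1634$ ($U = 43 \left(1 - 39\right) = 43 \left(-38\right) = -1634$)
$N = -2$
$N \sqrt{U - 13492} = - 2 \sqrt{-1634 - 13492} = - 2 \sqrt{-15126} = - 2 i \sqrt{15126}$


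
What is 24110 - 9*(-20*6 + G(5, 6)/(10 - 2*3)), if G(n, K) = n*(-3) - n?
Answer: 25235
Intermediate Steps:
G(n, K) = -4*n (G(n, K) = -3*n - n = -4*n)
24110 - 9*(-20*6 + G(5, 6)/(10 - 2*3)) = 24110 - 9*(-20*6 + (-4*5)/(10 - 2*3)) = 24110 - 9*(-5*24 - 20/(10 - 6)) = 24110 - 9*(-120 - 20/4) = 24110 - 9*(-120 - 20*¼) = 24110 - 9*(-120 - 5) = 24110 - 9*(-125) = 24110 - 1*(-1125) = 24110 + 1125 = 25235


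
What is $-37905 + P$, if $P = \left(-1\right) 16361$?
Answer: $-54266$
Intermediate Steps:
$P = -16361$
$-37905 + P = -37905 - 16361 = -54266$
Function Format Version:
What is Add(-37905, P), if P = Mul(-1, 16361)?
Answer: -54266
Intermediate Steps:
P = -16361
Add(-37905, P) = Add(-37905, -16361) = -54266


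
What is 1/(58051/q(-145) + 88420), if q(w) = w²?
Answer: 21025/1859088551 ≈ 1.1309e-5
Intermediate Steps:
1/(58051/q(-145) + 88420) = 1/(58051/((-145)²) + 88420) = 1/(58051/21025 + 88420) = 1/(1859088551/21025) = 21025/1859088551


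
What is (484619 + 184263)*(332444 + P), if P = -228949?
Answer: 69225942590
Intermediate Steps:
(484619 + 184263)*(332444 + P) = (484619 + 184263)*(332444 - 228949) = 668882*103495 = 69225942590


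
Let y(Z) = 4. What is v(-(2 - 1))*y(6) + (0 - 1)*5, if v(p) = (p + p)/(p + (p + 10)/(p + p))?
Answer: -39/11 ≈ -3.5455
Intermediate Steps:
v(p) = 2*p/(p + (10 + p)/(2*p)) (v(p) = (2*p)/(p + (10 + p)/((2*p))) = (2*p)/(p + (10 + p)*(1/(2*p))) = (2*p)/(p + (10 + p)/(2*p)) = 2*p/(p + (10 + p)/(2*p)))
v(-(2 - 1))*y(6) + (0 - 1)*5 = (4*(-(2 - 1))**2/(10 - (2 - 1) + 2*(-(2 - 1))**2))*4 + (0 - 1)*5 = (4*(-1*1)**2/(10 - 1*1 + 2*(-1*1)**2))*4 - 1*5 = (4*(-1)**2/(10 - 1 + 2*(-1)**2))*4 - 5 = (4*1/(10 - 1 + 2*1))*4 - 5 = (4*1/(10 - 1 + 2))*4 - 5 = (4*1/11)*4 - 5 = (4*1*(1/11))*4 - 5 = (4/11)*4 - 5 = 16/11 - 5 = -39/11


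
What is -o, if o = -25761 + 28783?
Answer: -3022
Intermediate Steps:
o = 3022
-o = -1*3022 = -3022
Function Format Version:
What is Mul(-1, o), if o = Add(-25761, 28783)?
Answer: -3022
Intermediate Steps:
o = 3022
Mul(-1, o) = Mul(-1, 3022) = -3022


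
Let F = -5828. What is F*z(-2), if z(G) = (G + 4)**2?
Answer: -23312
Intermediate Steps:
z(G) = (4 + G)**2
F*z(-2) = -5828*(4 - 2)**2 = -5828*2**2 = -5828*4 = -23312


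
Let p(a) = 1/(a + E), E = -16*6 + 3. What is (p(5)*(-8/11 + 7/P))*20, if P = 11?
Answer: 5/242 ≈ 0.020661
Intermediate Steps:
E = -93 (E = -4*24 + 3 = -96 + 3 = -93)
p(a) = 1/(-93 + a) (p(a) = 1/(a - 93) = 1/(-93 + a))
(p(5)*(-8/11 + 7/P))*20 = ((-8/11 + 7/11)/(-93 + 5))*20 = ((-8*1/11 + 7*(1/11))/(-88))*20 = -(-8/11 + 7/11)/88*20 = -1/88*(-1/11)*20 = (1/968)*20 = 5/242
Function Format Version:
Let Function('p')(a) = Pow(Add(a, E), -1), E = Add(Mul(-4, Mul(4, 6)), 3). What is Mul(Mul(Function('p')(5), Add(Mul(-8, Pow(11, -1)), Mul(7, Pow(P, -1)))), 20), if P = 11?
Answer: Rational(5, 242) ≈ 0.020661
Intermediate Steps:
E = -93 (E = Add(Mul(-4, 24), 3) = Add(-96, 3) = -93)
Function('p')(a) = Pow(Add(-93, a), -1) (Function('p')(a) = Pow(Add(a, -93), -1) = Pow(Add(-93, a), -1))
Mul(Mul(Function('p')(5), Add(Mul(-8, Pow(11, -1)), Mul(7, Pow(P, -1)))), 20) = Mul(Mul(Pow(Add(-93, 5), -1), Add(Mul(-8, Pow(11, -1)), Mul(7, Pow(11, -1)))), 20) = Mul(Mul(Pow(-88, -1), Add(Mul(-8, Rational(1, 11)), Mul(7, Rational(1, 11)))), 20) = Mul(Mul(Rational(-1, 88), Add(Rational(-8, 11), Rational(7, 11))), 20) = Mul(Mul(Rational(-1, 88), Rational(-1, 11)), 20) = Mul(Rational(1, 968), 20) = Rational(5, 242)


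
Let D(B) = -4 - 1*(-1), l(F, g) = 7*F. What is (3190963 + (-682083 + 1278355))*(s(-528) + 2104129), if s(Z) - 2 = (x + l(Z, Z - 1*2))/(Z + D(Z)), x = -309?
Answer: 470163160818890/59 ≈ 7.9689e+12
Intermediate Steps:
D(B) = -3 (D(B) = -4 + 1 = -3)
s(Z) = 2 + (-309 + 7*Z)/(-3 + Z) (s(Z) = 2 + (-309 + 7*Z)/(Z - 3) = 2 + (-309 + 7*Z)/(-3 + Z))
(3190963 + (-682083 + 1278355))*(s(-528) + 2104129) = (3190963 + (-682083 + 1278355))*(9*(-35 - 528)/(-3 - 528) + 2104129) = (3190963 + 596272)*(9*(-563)/(-531) + 2104129) = 3787235*(9*(-1/531)*(-563) + 2104129) = 3787235*(563/59 + 2104129) = 3787235*(124144174/59) = 470163160818890/59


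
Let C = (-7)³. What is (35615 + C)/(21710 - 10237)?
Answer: 35272/11473 ≈ 3.0743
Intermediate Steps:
C = -343
(35615 + C)/(21710 - 10237) = (35615 - 343)/(21710 - 10237) = 35272/11473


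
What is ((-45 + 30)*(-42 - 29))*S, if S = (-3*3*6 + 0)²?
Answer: 3105540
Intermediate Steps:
S = 2916 (S = (-9*6 + 0)² = (-54 + 0)² = (-54)² = 2916)
((-45 + 30)*(-42 - 29))*S = ((-45 + 30)*(-42 - 29))*2916 = -15*(-71)*2916 = 1065*2916 = 3105540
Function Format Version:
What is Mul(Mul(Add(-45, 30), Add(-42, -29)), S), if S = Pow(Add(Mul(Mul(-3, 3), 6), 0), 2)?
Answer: 3105540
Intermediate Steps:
S = 2916 (S = Pow(Add(Mul(-9, 6), 0), 2) = Pow(Add(-54, 0), 2) = Pow(-54, 2) = 2916)
Mul(Mul(Add(-45, 30), Add(-42, -29)), S) = Mul(Mul(Add(-45, 30), Add(-42, -29)), 2916) = Mul(Mul(-15, -71), 2916) = Mul(1065, 2916) = 3105540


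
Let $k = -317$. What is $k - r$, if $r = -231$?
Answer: $-86$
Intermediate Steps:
$k - r = -317 - -231 = -317 + 231 = -86$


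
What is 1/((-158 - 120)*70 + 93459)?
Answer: 1/73999 ≈ 1.3514e-5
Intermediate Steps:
1/((-158 - 120)*70 + 93459) = 1/(-278*70 + 93459) = 1/(-19460 + 93459) = 1/73999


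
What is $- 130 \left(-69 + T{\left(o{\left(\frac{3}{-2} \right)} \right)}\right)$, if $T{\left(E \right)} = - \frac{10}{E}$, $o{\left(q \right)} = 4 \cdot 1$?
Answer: $9295$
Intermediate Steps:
$o{\left(q \right)} = 4$
$- 130 \left(-69 + T{\left(o{\left(\frac{3}{-2} \right)} \right)}\right) = - 130 \left(-69 - \frac{10}{4}\right) = - 130 \left(-69 - \frac{5}{2}\right) = \left(-130\right) \left(- \frac{143}{2}\right) = 9295$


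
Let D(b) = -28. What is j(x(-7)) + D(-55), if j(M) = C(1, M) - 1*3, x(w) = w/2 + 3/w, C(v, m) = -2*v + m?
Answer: -517/14 ≈ -36.929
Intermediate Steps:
C(v, m) = m - 2*v
x(w) = w/2 + 3/w (x(w) = w*(½) + 3/w = w/2 + 3/w)
j(M) = -5 + M (j(M) = (M - 2*1) - 1*3 = (M - 2) - 3 = (-2 + M) - 3 = -5 + M)
j(x(-7)) + D(-55) = (-5 + ((½)*(-7) + 3/(-7))) - 28 = (-5 + (-7/2 + 3*(-⅐))) - 28 = (-5 + (-7/2 - 3/7)) - 28 = (-5 - 55/14) - 28 = -125/14 - 28 = -517/14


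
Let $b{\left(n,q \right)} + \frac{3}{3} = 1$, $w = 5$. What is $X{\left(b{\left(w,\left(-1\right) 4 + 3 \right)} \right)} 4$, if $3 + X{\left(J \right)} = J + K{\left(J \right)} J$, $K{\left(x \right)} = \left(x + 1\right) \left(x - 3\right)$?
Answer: $-12$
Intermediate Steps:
$b{\left(n,q \right)} = 0$ ($b{\left(n,q \right)} = -1 + 1 = 0$)
$K{\left(x \right)} = \left(1 + x\right) \left(-3 + x\right)$
$X{\left(J \right)} = -3 + J + J \left(-3 + J^{2} - 2 J\right)$ ($X{\left(J \right)} = -3 + \left(J + \left(-3 + J^{2} - 2 J\right) J\right) = -3 + \left(J + J \left(-3 + J^{2} - 2 J\right)\right) = -3 + J + J \left(-3 + J^{2} - 2 J\right)$)
$X{\left(b{\left(w,\left(-1\right) 4 + 3 \right)} \right)} 4 = \left(-3 + 0 - 0 \left(3 - 0^{2} + 2 \cdot 0\right)\right) 4 = \left(-3 + 0 - 0 \left(3 - 0 + 0\right)\right) 4 = \left(-3 + 0 - 0 \left(3 + 0 + 0\right)\right) 4 = \left(-3 + 0 - 0 \cdot 3\right) 4 = \left(-3 + 0 + 0\right) 4 = \left(-3\right) 4 = -12$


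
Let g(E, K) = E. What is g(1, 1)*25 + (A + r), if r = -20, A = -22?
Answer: -17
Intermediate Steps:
g(1, 1)*25 + (A + r) = 1*25 + (-22 - 20) = 25 - 42 = -17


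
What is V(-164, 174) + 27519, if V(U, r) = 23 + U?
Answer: 27378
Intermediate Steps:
V(-164, 174) + 27519 = (23 - 164) + 27519 = -141 + 27519 = 27378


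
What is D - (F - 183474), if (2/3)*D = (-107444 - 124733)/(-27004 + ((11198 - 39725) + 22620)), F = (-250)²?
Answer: 7963447159/65822 ≈ 1.2098e+5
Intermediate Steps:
F = 62500
D = 696531/65822 (D = 3*((-107444 - 124733)/(-27004 + ((11198 - 39725) + 22620)))/2 = 3*(-232177/(-27004 + (-28527 + 22620)))/2 = 3*(-232177/(-27004 - 5907))/2 = 3*(-232177/(-32911))/2 = 3*(-232177*(-1/32911))/2 = (3/2)*(232177/32911) = 696531/65822 ≈ 10.582)
D - (F - 183474) = 696531/65822 - (62500 - 183474) = 696531/65822 - 1*(-120974) = 696531/65822 + 120974 = 7963447159/65822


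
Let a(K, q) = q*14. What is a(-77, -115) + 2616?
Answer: 1006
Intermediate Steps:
a(K, q) = 14*q
a(-77, -115) + 2616 = 14*(-115) + 2616 = -1610 + 2616 = 1006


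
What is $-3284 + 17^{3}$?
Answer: $1629$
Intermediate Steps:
$-3284 + 17^{3} = -3284 + 4913 = 1629$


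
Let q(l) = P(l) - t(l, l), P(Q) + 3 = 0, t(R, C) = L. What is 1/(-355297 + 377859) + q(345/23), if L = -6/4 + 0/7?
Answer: -16921/11281 ≈ -1.5000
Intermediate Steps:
L = -3/2 (L = -6*¼ + 0*(⅐) = -3/2 + 0 = -3/2 ≈ -1.5000)
t(R, C) = -3/2
P(Q) = -3 (P(Q) = -3 + 0 = -3)
q(l) = -3/2 (q(l) = -3 - 1*(-3/2) = -3 + 3/2 = -3/2)
1/(-355297 + 377859) + q(345/23) = 1/(-355297 + 377859) - 3/2 = 1/22562 - 3/2 = -16921/11281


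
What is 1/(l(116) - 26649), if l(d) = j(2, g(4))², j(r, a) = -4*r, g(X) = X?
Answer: -1/26585 ≈ -3.7615e-5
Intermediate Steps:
l(d) = 64 (l(d) = (-4*2)² = (-8)² = 64)
1/(l(116) - 26649) = 1/(64 - 26649) = 1/(-26585) = -1/26585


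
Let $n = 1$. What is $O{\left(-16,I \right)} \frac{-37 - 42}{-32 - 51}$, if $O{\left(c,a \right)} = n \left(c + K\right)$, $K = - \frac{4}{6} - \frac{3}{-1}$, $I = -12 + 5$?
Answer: $- \frac{3239}{249} \approx -13.008$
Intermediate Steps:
$I = -7$
$K = \frac{7}{3}$ ($K = \left(-4\right) \frac{1}{6} - -3 = - \frac{2}{3} + 3 = \frac{7}{3} \approx 2.3333$)
$O{\left(c,a \right)} = \frac{7}{3} + c$ ($O{\left(c,a \right)} = 1 \left(c + \frac{7}{3}\right) = 1 \left(\frac{7}{3} + c\right) = \frac{7}{3} + c$)
$O{\left(-16,I \right)} \frac{-37 - 42}{-32 - 51} = \left(\frac{7}{3} - 16\right) \frac{-37 - 42}{-32 - 51} = - \frac{41 \left(- \frac{79}{-83}\right)}{3} = - \frac{41 \left(\left(-79\right) \left(- \frac{1}{83}\right)\right)}{3} = \left(- \frac{41}{3}\right) \frac{79}{83} = - \frac{3239}{249}$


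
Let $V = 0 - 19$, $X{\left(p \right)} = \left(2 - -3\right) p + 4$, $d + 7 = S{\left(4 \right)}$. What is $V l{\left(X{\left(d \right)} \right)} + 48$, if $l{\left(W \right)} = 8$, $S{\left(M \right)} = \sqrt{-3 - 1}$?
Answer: $-104$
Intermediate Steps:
$S{\left(M \right)} = 2 i$ ($S{\left(M \right)} = \sqrt{-4} = 2 i$)
$d = -7 + 2 i \approx -7.0 + 2.0 i$
$X{\left(p \right)} = 4 + 5 p$ ($X{\left(p \right)} = \left(2 + 3\right) p + 4 = 5 p + 4 = 4 + 5 p$)
$V = -19$
$V l{\left(X{\left(d \right)} \right)} + 48 = \left(-19\right) 8 + 48 = -152 + 48 = -104$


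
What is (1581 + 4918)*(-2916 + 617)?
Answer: -14941201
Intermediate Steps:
(1581 + 4918)*(-2916 + 617) = 6499*(-2299) = -14941201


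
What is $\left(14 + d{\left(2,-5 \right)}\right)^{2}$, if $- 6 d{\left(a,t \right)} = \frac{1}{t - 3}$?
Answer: $\frac{452929}{2304} \approx 196.58$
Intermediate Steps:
$d{\left(a,t \right)} = - \frac{1}{6 \left(-3 + t\right)}$ ($d{\left(a,t \right)} = - \frac{1}{6 \left(t - 3\right)} = - \frac{1}{6 \left(-3 + t\right)}$)
$\left(14 + d{\left(2,-5 \right)}\right)^{2} = \left(14 - \frac{1}{-18 + 6 \left(-5\right)}\right)^{2} = \left(14 - \frac{1}{-18 - 30}\right)^{2} = \left(14 - \frac{1}{-48}\right)^{2} = \left(14 - - \frac{1}{48}\right)^{2} = \left(14 + \frac{1}{48}\right)^{2} = \left(\frac{673}{48}\right)^{2} = \frac{452929}{2304}$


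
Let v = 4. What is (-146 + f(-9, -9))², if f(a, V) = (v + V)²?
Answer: 14641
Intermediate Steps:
f(a, V) = (4 + V)²
(-146 + f(-9, -9))² = (-146 + (4 - 9)²)² = (-146 + (-5)²)² = (-146 + 25)² = (-121)² = 14641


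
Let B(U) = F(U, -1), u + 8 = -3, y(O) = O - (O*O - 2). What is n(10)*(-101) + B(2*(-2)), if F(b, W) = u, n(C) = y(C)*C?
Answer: 88869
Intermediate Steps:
y(O) = 2 + O - O**2 (y(O) = O - (O**2 - 2) = O - (-2 + O**2) = O + (2 - O**2) = 2 + O - O**2)
u = -11 (u = -8 - 3 = -11)
n(C) = C*(2 + C - C**2) (n(C) = (2 + C - C**2)*C = C*(2 + C - C**2))
F(b, W) = -11
B(U) = -11
n(10)*(-101) + B(2*(-2)) = (10*(2 + 10 - 1*10**2))*(-101) - 11 = (10*(2 + 10 - 1*100))*(-101) - 11 = (10*(2 + 10 - 100))*(-101) - 11 = (10*(-88))*(-101) - 11 = -880*(-101) - 11 = 88880 - 11 = 88869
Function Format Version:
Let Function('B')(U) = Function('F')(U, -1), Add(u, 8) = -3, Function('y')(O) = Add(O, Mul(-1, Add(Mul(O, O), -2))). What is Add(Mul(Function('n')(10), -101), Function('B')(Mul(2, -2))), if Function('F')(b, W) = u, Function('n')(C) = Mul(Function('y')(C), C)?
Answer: 88869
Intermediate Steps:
Function('y')(O) = Add(2, O, Mul(-1, Pow(O, 2))) (Function('y')(O) = Add(O, Mul(-1, Add(Pow(O, 2), -2))) = Add(O, Mul(-1, Add(-2, Pow(O, 2)))) = Add(O, Add(2, Mul(-1, Pow(O, 2)))) = Add(2, O, Mul(-1, Pow(O, 2))))
u = -11 (u = Add(-8, -3) = -11)
Function('n')(C) = Mul(C, Add(2, C, Mul(-1, Pow(C, 2)))) (Function('n')(C) = Mul(Add(2, C, Mul(-1, Pow(C, 2))), C) = Mul(C, Add(2, C, Mul(-1, Pow(C, 2)))))
Function('F')(b, W) = -11
Function('B')(U) = -11
Add(Mul(Function('n')(10), -101), Function('B')(Mul(2, -2))) = Add(Mul(Mul(10, Add(2, 10, Mul(-1, Pow(10, 2)))), -101), -11) = Add(Mul(Mul(10, Add(2, 10, Mul(-1, 100))), -101), -11) = Add(Mul(Mul(10, Add(2, 10, -100)), -101), -11) = Add(Mul(Mul(10, -88), -101), -11) = Add(Mul(-880, -101), -11) = Add(88880, -11) = 88869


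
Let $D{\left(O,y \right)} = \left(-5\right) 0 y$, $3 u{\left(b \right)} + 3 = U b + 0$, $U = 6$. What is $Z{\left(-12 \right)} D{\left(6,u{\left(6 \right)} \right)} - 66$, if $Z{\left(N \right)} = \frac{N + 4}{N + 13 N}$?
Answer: $-66$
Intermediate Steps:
$Z{\left(N \right)} = \frac{4 + N}{14 N}$
$u{\left(b \right)} = -1 + 2 b$ ($u{\left(b \right)} = -1 + \frac{6 b + 0}{3} = -1 + \frac{6 b}{3} = -1 + 2 b$)
$D{\left(O,y \right)} = 0$ ($D{\left(O,y \right)} = 0 y = 0$)
$Z{\left(-12 \right)} D{\left(6,u{\left(6 \right)} \right)} - 66 = \frac{4 - 12}{14 \left(-12\right)} 0 - 66 = \frac{1}{14} \left(- \frac{1}{12}\right) \left(-8\right) 0 - 66 = \frac{1}{21} \cdot 0 - 66 = 0 - 66 = -66$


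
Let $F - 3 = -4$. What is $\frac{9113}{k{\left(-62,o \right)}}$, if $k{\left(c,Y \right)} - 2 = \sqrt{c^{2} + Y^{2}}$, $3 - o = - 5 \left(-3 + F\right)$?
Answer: $- \frac{18226}{4129} + \frac{9113 \sqrt{4133}}{4129} \approx 137.48$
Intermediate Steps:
$F = -1$ ($F = 3 - 4 = -1$)
$o = -17$ ($o = 3 - - 5 \left(-3 - 1\right) = 3 - \left(-5\right) \left(-4\right) = 3 - 20 = -17$)
$k{\left(c,Y \right)} = 2 + \sqrt{Y^{2} + c^{2}}$ ($k{\left(c,Y \right)} = 2 + \sqrt{c^{2} + Y^{2}} = 2 + \sqrt{Y^{2} + c^{2}}$)
$\frac{9113}{k{\left(-62,o \right)}} = \frac{9113}{2 + \sqrt{\left(-17\right)^{2} + \left(-62\right)^{2}}} = \frac{9113}{2 + \sqrt{289 + 3844}} = \frac{9113}{2 + \sqrt{4133}}$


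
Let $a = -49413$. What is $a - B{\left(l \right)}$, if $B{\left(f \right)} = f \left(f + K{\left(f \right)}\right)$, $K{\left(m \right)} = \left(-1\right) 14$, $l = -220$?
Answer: $-100893$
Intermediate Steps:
$K{\left(m \right)} = -14$
$B{\left(f \right)} = f \left(-14 + f\right)$ ($B{\left(f \right)} = f \left(f - 14\right) = f \left(-14 + f\right)$)
$a - B{\left(l \right)} = -49413 - - 220 \left(-14 - 220\right) = -49413 - \left(-220\right) \left(-234\right) = -49413 - 51480 = -100893$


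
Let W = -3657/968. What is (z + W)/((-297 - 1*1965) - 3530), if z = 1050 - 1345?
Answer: 289217/5606656 ≈ 0.051585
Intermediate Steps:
W = -3657/968 (W = -3657*1/968 = -3657/968 ≈ -3.7779)
z = -295
(z + W)/((-297 - 1*1965) - 3530) = (-295 - 3657/968)/((-297 - 1*1965) - 3530) = -289217/(968*((-297 - 1965) - 3530)) = -289217/(968*(-2262 - 3530)) = -289217/968/(-5792) = -289217/968*(-1/5792) = 289217/5606656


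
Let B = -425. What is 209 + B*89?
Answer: -37616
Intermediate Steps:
209 + B*89 = 209 - 425*89 = 209 - 37825 = -37616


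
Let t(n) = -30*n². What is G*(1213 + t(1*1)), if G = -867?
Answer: -1025661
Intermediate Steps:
G*(1213 + t(1*1)) = -867*(1213 - 30*1²) = -867*(1213 - 30*1) = -867*(1213 - 30) = -867*1183 = -1025661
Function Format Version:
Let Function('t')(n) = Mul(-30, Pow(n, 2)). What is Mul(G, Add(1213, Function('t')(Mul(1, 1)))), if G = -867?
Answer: -1025661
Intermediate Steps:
Mul(G, Add(1213, Function('t')(Mul(1, 1)))) = Mul(-867, Add(1213, Mul(-30, Pow(Mul(1, 1), 2)))) = Mul(-867, Add(1213, Mul(-30, Pow(1, 2)))) = Mul(-867, Add(1213, Mul(-30, 1))) = Mul(-867, Add(1213, -30)) = Mul(-867, 1183) = -1025661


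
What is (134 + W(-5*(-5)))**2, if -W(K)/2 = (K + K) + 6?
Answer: 484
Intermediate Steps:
W(K) = -12 - 4*K (W(K) = -2*((K + K) + 6) = -2*(2*K + 6) = -2*(6 + 2*K) = -12 - 4*K)
(134 + W(-5*(-5)))**2 = (134 + (-12 - (-20)*(-5)))**2 = (134 + (-12 - 4*25))**2 = (134 + (-12 - 100))**2 = (134 - 112)**2 = 22**2 = 484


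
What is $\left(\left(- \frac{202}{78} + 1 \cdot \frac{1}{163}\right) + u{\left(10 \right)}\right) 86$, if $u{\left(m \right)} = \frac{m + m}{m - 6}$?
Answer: $\frac{1321046}{6357} \approx 207.81$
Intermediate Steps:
$u{\left(m \right)} = \frac{2 m}{-6 + m}$
$\left(\left(- \frac{202}{78} + 1 \cdot \frac{1}{163}\right) + u{\left(10 \right)}\right) 86 = \left(\left(- \frac{202}{78} + 1 \cdot \frac{1}{163}\right) + 2 \cdot 10 \frac{1}{-6 + 10}\right) 86 = \left(\left(\left(-202\right) \frac{1}{78} + 1 \cdot \frac{1}{163}\right) + 2 \cdot 10 \cdot \frac{1}{4}\right) 86 = \left(\left(- \frac{101}{39} + \frac{1}{163}\right) + 2 \cdot 10 \cdot \frac{1}{4}\right) 86 = \left(- \frac{16424}{6357} + 5\right) 86 = \frac{15361}{6357} \cdot 86 = \frac{1321046}{6357}$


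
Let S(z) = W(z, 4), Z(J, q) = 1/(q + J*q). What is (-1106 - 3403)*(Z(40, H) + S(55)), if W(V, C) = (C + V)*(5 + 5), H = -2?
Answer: -218140911/82 ≈ -2.6603e+6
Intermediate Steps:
W(V, C) = 10*C + 10*V (W(V, C) = (C + V)*10 = 10*C + 10*V)
S(z) = 40 + 10*z (S(z) = 10*4 + 10*z = 40 + 10*z)
(-1106 - 3403)*(Z(40, H) + S(55)) = (-1106 - 3403)*(1/((-2)*(1 + 40)) + (40 + 10*55)) = -4509*(-½/41 + (40 + 550)) = -4509*(-½*1/41 + 590) = -4509*(-1/82 + 590) = -4509*48379/82 = -218140911/82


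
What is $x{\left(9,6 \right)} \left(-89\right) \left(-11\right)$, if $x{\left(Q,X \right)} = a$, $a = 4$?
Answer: $3916$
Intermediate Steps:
$x{\left(Q,X \right)} = 4$
$x{\left(9,6 \right)} \left(-89\right) \left(-11\right) = 4 \left(-89\right) \left(-11\right) = \left(-356\right) \left(-11\right) = 3916$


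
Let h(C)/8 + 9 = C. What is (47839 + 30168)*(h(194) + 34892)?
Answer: 2837270604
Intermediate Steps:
h(C) = -72 + 8*C
(47839 + 30168)*(h(194) + 34892) = (47839 + 30168)*((-72 + 8*194) + 34892) = 78007*((-72 + 1552) + 34892) = 78007*(1480 + 34892) = 78007*36372 = 2837270604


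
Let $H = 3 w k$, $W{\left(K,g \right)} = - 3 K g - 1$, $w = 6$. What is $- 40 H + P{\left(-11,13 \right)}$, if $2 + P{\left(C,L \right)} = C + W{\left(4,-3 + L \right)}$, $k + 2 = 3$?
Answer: $-854$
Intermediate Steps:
$k = 1$ ($k = -2 + 3 = 1$)
$W{\left(K,g \right)} = -1 - 3 K g$ ($W{\left(K,g \right)} = - 3 K g - 1 = -1 - 3 K g$)
$P{\left(C,L \right)} = 33 + C - 12 L$ ($P{\left(C,L \right)} = -2 - \left(1 - C + 12 \left(-3 + L\right)\right) = -2 - \left(-35 - C + 12 L\right) = -2 + \left(35 + C - 12 L\right) = 33 + C - 12 L$)
$H = 18$ ($H = 3 \cdot 6 \cdot 1 = 18 \cdot 1 = 18$)
$- 40 H + P{\left(-11,13 \right)} = \left(-40\right) 18 - 134 = -720 - 134 = -854$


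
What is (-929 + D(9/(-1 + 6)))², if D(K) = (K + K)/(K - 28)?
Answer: 14815028089/17161 ≈ 8.6330e+5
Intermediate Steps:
D(K) = 2*K/(-28 + K) (D(K) = (2*K)/(-28 + K) = 2*K/(-28 + K))
(-929 + D(9/(-1 + 6)))² = (-929 + 2*(9/(-1 + 6))/(-28 + 9/(-1 + 6)))² = (-929 + 2*(9/5)/(-28 + 9/5))² = (-929 + 2*(9/5)/(-131/5))² = (-929 + 2*(9/5)*(-5/131))² = (-929 - 18/131)² = (-121717/131)² = 14815028089/17161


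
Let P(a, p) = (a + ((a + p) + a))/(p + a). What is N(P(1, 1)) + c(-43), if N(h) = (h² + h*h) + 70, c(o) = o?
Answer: 35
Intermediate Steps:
P(a, p) = (p + 3*a)/(a + p) (P(a, p) = (a + (p + 2*a))/(a + p) = (p + 3*a)/(a + p))
N(h) = 70 + 2*h² (N(h) = (h² + h²) + 70 = 2*h² + 70 = 70 + 2*h²)
N(P(1, 1)) + c(-43) = (70 + 2*((1 + 3*1)/(1 + 1))²) - 43 = (70 + 2*((1 + 3)/2)²) - 43 = (70 + 2*((½)*4)²) - 43 = (70 + 2*2²) - 43 = (70 + 2*4) - 43 = (70 + 8) - 43 = 78 - 43 = 35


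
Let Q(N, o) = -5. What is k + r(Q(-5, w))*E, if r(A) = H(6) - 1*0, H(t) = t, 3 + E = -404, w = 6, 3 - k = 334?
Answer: -2773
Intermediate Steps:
k = -331 (k = 3 - 1*334 = 3 - 334 = -331)
E = -407 (E = -3 - 404 = -407)
r(A) = 6 (r(A) = 6 - 1*0 = 6 + 0 = 6)
k + r(Q(-5, w))*E = -331 + 6*(-407) = -331 - 2442 = -2773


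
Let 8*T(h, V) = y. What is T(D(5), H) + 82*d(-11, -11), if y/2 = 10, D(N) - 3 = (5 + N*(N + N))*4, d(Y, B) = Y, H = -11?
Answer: -1799/2 ≈ -899.50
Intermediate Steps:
D(N) = 23 + 8*N² (D(N) = 3 + (5 + N*(N + N))*4 = 3 + (5 + N*(2*N))*4 = 3 + (5 + 2*N²)*4 = 3 + (20 + 8*N²) = 23 + 8*N²)
y = 20 (y = 2*10 = 20)
T(h, V) = 5/2 (T(h, V) = (⅛)*20 = 5/2)
T(D(5), H) + 82*d(-11, -11) = 5/2 + 82*(-11) = 5/2 - 902 = -1799/2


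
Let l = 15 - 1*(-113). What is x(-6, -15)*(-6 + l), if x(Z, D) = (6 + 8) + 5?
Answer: 2318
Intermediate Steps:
x(Z, D) = 19 (x(Z, D) = 14 + 5 = 19)
l = 128 (l = 15 + 113 = 128)
x(-6, -15)*(-6 + l) = 19*(-6 + 128) = 19*122 = 2318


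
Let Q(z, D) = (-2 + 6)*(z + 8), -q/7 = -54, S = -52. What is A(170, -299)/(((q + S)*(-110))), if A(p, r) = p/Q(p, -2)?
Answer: -17/2553232 ≈ -6.6582e-6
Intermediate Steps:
q = 378 (q = -7*(-54) = 378)
Q(z, D) = 32 + 4*z (Q(z, D) = 4*(8 + z) = 32 + 4*z)
A(p, r) = p/(32 + 4*p)
A(170, -299)/(((q + S)*(-110))) = ((¼)*170/(8 + 170))/(((378 - 52)*(-110))) = ((¼)*170/178)/((326*(-110))) = ((¼)*170*(1/178))/(-35860) = (85/356)*(-1/35860) = -17/2553232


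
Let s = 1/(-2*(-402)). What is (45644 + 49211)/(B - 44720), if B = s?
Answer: -76263420/35954879 ≈ -2.1211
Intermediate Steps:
s = 1/804 ≈ 0.0012438
B = 1/804 ≈ 0.0012438
(45644 + 49211)/(B - 44720) = (45644 + 49211)/(1/804 - 44720) = 94855/(-35954879/804) = 94855*(-804/35954879) = -76263420/35954879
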